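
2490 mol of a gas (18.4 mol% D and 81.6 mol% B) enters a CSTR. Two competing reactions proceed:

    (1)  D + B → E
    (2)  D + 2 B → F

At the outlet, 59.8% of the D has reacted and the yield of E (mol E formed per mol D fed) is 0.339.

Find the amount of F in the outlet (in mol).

119 mol

Yield of E: 1ξ₁ / 458.2 = 0.339 → ξ₁ = 155.3 mol.
Conversion of D: 1ξ₁ + 1ξ₂ = 0.598 × 458.2 = 274 → ξ₂ = 118.7 mol.
Outlet amounts (n = n₀ + Σ ν·ξ):
  D: 458.2 − 1(155.3) − 1(118.7) = 184.2
  B: 2032 − 1(155.3) − 2(118.7) = 1639
  E: 0 + 1(155.3) = 155.3
  F: 0 + 1(118.7) = 118.7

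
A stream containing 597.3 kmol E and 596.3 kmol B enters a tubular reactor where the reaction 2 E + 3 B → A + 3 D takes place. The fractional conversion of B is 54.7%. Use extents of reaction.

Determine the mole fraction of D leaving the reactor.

0.301

B reacted = 0.547 × 596.3 = 326.2 kmol; ν_B = −3, so ξ = 326.2/3 = 108.7 kmol.
Outlet amounts (n = n₀ + ν ξ):
  E: 597.3 − 2(108.7) = 379.8
  B: 596.3 − 3(108.7) = 270.1
  A: 0 + 1(108.7) = 108.7
  D: 0 + 3(108.7) = 326.2
Total out = 1085 kmol; y_D = 326.2 / 1085 = 0.3007.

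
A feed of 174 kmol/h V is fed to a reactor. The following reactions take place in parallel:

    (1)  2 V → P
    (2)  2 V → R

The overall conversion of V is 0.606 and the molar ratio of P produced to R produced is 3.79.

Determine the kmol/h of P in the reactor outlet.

Conversion of V: V consumed = 0.606 × 174 = 105.4 kmol/h = 2ξ₁ + 2ξ₂.
Selectivity: 1ξ₁ / (1ξ₂) = 3.79 → ξ₁ = 3.79 ξ₂.
Substitute: (2·3.79 + 2) ξ₂ = 105.4 → ξ₂ = 11.01 kmol/h, ξ₁ = 41.72 kmol/h.
Outlet amounts (n = n₀ + Σ ν·ξ):
  V: 174 − 2(41.72) − 2(11.01) = 68.56
  P: 0 + 1(41.72) = 41.72
  R: 0 + 1(11.01) = 11.01

41.7 kmol/h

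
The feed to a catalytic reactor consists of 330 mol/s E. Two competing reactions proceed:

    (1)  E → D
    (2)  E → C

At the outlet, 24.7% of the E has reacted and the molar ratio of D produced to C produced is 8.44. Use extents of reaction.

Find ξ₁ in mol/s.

ξ₁ = 72.9 mol/s

Conversion of E: E consumed = 0.247 × 330 = 81.51 mol/s = 1ξ₁ + 1ξ₂.
Selectivity: 1ξ₁ / (1ξ₂) = 8.44 → ξ₁ = 8.44 ξ₂.
Substitute: (1·8.44 + 1) ξ₂ = 81.51 → ξ₂ = 8.635 mol/s, ξ₁ = 72.88 mol/s.
Outlet amounts (n = n₀ + Σ ν·ξ):
  E: 330 − 1(72.88) − 1(8.635) = 248.5
  D: 0 + 1(72.88) = 72.88
  C: 0 + 1(8.635) = 8.635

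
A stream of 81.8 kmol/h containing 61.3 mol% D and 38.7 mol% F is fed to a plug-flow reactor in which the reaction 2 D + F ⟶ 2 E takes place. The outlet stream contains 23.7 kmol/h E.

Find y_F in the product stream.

0.283

For E: n = n₀ + 2ξ → 23.7 = 0 + 2ξ, giving ξ = 11.85 kmol/h.
Outlet amounts (n = n₀ + ν ξ):
  D: 50.14 − 2(11.85) = 26.44
  F: 31.66 − 1(11.85) = 19.81
  E: 0 + 2(11.85) = 23.7
Total out = 69.95 kmol/h; y_F = 19.81 / 69.95 = 0.2832.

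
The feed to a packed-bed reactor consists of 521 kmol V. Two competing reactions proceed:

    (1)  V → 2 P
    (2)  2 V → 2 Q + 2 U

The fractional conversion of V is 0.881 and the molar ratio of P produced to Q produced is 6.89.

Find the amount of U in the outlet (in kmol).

103 kmol

Conversion of V: V consumed = 0.881 × 521 = 459 kmol = 1ξ₁ + 2ξ₂.
Selectivity: 2ξ₁ / (2ξ₂) = 6.89 → ξ₁ = 6.89 ξ₂.
Substitute: (1·6.89 + 2) ξ₂ = 459 → ξ₂ = 51.63 kmol, ξ₁ = 355.7 kmol.
Outlet amounts (n = n₀ + Σ ν·ξ):
  V: 521 − 1(355.7) − 2(51.63) = 62
  P: 0 + 2(355.7) = 711.5
  Q: 0 + 2(51.63) = 103.3
  U: 0 + 2(51.63) = 103.3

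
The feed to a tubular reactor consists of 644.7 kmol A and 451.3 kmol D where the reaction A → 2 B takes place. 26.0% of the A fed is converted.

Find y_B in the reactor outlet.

0.265

A reacted = 0.26 × 644.7 = 167.6 kmol; ν_A = −1, so ξ = 167.6/1 = 167.6 kmol.
Outlet amounts (n = n₀ + ν ξ):
  A: 644.7 − 1(167.6) = 477.1
  B: 0 + 2(167.6) = 335.2
  D: 451.3 (inert)
Total out = 1264 kmol; y_B = 335.2 / 1264 = 0.2653.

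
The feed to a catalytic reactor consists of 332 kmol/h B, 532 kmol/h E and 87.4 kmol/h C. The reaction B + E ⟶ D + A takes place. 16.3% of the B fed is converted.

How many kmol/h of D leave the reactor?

54.1 kmol/h

B reacted = 0.163 × 332 = 54.12 kmol/h; ν_B = −1, so ξ = 54.12/1 = 54.12 kmol/h.
Outlet amounts (n = n₀ + ν ξ):
  B: 332 − 1(54.12) = 277.9
  E: 532 − 1(54.12) = 477.9
  D: 0 + 1(54.12) = 54.12
  A: 0 + 1(54.12) = 54.12
  C: 87.4 (inert)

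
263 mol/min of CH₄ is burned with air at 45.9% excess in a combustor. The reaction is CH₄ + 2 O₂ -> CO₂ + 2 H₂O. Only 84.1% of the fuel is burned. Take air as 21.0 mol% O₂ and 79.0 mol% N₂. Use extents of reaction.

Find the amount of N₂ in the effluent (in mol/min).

2890 mol/min

Stoichiometric O₂ = 2 × 263 = 526 mol/min; O₂ fed = 526 × 1.459 = 767.4 mol/min.
N₂ fed = 767.4 × 79/21 = 2887 mol/min.
Fuel reacted = 0.841 × 263 → ξ = 221.2 mol/min.
Outlet (n = n₀ + ν ξ):
  CH₄: 263 − 1(221.2) = 41.82
  O₂: 767.4 − 2(221.2) = 325.1
  N₂: 2887 (inert)
  CO₂: 0 + 1(221.2) = 221.2
  H₂O: 0 + 2(221.2) = 442.4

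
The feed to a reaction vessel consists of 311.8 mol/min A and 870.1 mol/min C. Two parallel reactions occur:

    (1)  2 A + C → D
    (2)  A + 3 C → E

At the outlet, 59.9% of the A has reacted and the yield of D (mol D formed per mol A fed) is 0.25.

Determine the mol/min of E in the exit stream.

30.9 mol/min

Yield of D: 1ξ₁ / 311.8 = 0.25 → ξ₁ = 77.95 mol/min.
Conversion of A: 2ξ₁ + 1ξ₂ = 0.599 × 311.8 = 186.8 → ξ₂ = 30.87 mol/min.
Outlet amounts (n = n₀ + Σ ν·ξ):
  A: 311.8 − 2(77.95) − 1(30.87) = 125
  C: 870.1 − 1(77.95) − 3(30.87) = 699.5
  D: 0 + 1(77.95) = 77.95
  E: 0 + 1(30.87) = 30.87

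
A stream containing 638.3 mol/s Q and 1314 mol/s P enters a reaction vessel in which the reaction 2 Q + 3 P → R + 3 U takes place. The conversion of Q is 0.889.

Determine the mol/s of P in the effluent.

463 mol/s

Q reacted = 0.889 × 638.3 = 567.4 mol/s; ν_Q = −2, so ξ = 567.4/2 = 283.7 mol/s.
Outlet amounts (n = n₀ + ν ξ):
  Q: 638.3 − 2(283.7) = 70.85
  P: 1314 − 3(283.7) = 462.8
  R: 0 + 1(283.7) = 283.7
  U: 0 + 3(283.7) = 851.2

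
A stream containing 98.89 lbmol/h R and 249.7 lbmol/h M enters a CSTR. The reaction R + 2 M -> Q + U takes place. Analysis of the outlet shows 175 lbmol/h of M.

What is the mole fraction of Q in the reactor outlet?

0.12

For M: n = n₀ − 2ξ → 175 = 249.7 − 2ξ, giving ξ = 37.35 lbmol/h.
Outlet amounts (n = n₀ + ν ξ):
  R: 98.89 − 1(37.35) = 61.54
  M: 249.7 − 2(37.35) = 175
  Q: 0 + 1(37.35) = 37.35
  U: 0 + 1(37.35) = 37.35
Total out = 311.2 lbmol/h; y_Q = 37.35 / 311.2 = 0.12.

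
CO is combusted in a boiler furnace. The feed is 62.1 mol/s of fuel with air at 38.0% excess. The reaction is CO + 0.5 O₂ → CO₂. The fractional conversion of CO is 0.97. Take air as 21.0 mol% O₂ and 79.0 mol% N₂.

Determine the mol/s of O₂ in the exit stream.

12.7 mol/s

Stoichiometric O₂ = 0.5 × 62.1 = 31.05 mol/s; O₂ fed = 31.05 × 1.380 = 42.85 mol/s.
N₂ fed = 42.85 × 79/21 = 161.2 mol/s.
Fuel reacted = 0.97 × 62.1 → ξ = 60.24 mol/s.
Outlet (n = n₀ + ν ξ):
  CO: 62.1 − 1(60.24) = 1.863
  O₂: 42.85 − 0.5(60.24) = 12.73
  N₂: 161.2 (inert)
  CO₂: 0 + 1(60.24) = 60.24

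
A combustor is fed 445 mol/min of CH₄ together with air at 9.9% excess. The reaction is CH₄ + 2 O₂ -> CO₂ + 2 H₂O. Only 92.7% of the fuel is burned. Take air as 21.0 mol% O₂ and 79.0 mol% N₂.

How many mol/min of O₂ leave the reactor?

153 mol/min

Stoichiometric O₂ = 2 × 445 = 890 mol/min; O₂ fed = 890 × 1.099 = 978.1 mol/min.
N₂ fed = 978.1 × 79/21 = 3680 mol/min.
Fuel reacted = 0.927 × 445 → ξ = 412.5 mol/min.
Outlet (n = n₀ + ν ξ):
  CH₄: 445 − 1(412.5) = 32.48
  O₂: 978.1 − 2(412.5) = 153.1
  N₂: 3680 (inert)
  CO₂: 0 + 1(412.5) = 412.5
  H₂O: 0 + 2(412.5) = 825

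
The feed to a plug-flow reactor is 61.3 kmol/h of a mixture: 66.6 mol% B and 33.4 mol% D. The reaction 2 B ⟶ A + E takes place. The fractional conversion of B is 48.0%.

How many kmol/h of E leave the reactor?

9.8 kmol/h

B reacted = 0.48 × 40.83 = 19.6 kmol/h; ν_B = −2, so ξ = 19.6/2 = 9.798 kmol/h.
Outlet amounts (n = n₀ + ν ξ):
  B: 40.83 − 2(9.798) = 21.23
  A: 0 + 1(9.798) = 9.798
  E: 0 + 1(9.798) = 9.798
  D: 20.47 (inert)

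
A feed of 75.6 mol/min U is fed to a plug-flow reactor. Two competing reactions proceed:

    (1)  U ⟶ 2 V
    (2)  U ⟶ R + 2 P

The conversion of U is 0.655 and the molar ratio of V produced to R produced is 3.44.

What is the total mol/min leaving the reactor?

143 mol/min

Conversion of U: U consumed = 0.655 × 75.6 = 49.52 mol/min = 1ξ₁ + 1ξ₂.
Selectivity: 2ξ₁ / (1ξ₂) = 3.44 → ξ₁ = 1.72 ξ₂.
Substitute: (1·1.72 + 1) ξ₂ = 49.52 → ξ₂ = 18.21 mol/min, ξ₁ = 31.31 mol/min.
Outlet amounts (n = n₀ + Σ ν·ξ):
  U: 75.6 − 1(31.31) − 1(18.21) = 26.08
  V: 0 + 2(31.31) = 62.63
  R: 0 + 1(18.21) = 18.21
  P: 0 + 2(18.21) = 36.41
Total out = 26.08 + 62.63 + 18.21 + 36.41 = 143.3 mol/min.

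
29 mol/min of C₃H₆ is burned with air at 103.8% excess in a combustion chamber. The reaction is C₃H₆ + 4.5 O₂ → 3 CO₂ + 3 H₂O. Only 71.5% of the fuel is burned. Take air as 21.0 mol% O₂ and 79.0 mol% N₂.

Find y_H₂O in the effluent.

Stoichiometric O₂ = 4.5 × 29 = 130.5 mol/min; O₂ fed = 130.5 × 2.038 = 266 mol/min.
N₂ fed = 266 × 79/21 = 1001 mol/min.
Fuel reacted = 0.715 × 29 → ξ = 20.73 mol/min.
Outlet (n = n₀ + ν ξ):
  C₃H₆: 29 − 1(20.73) = 8.265
  O₂: 266 − 4.5(20.73) = 172.7
  N₂: 1001 (inert)
  CO₂: 0 + 3(20.73) = 62.2
  H₂O: 0 + 3(20.73) = 62.2
Total out = 1306 mol/min; y_H₂O = 62.2 / 1306 = 0.04764.

0.0476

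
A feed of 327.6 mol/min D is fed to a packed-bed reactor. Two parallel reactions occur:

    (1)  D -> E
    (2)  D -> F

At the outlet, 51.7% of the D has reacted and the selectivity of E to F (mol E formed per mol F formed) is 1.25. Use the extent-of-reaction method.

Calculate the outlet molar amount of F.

75.3 mol/min

Conversion of D: D consumed = 0.517 × 327.6 = 169.4 mol/min = 1ξ₁ + 1ξ₂.
Selectivity: 1ξ₁ / (1ξ₂) = 1.25 → ξ₁ = 1.25 ξ₂.
Substitute: (1·1.25 + 1) ξ₂ = 169.4 → ξ₂ = 75.28 mol/min, ξ₁ = 94.09 mol/min.
Outlet amounts (n = n₀ + Σ ν·ξ):
  D: 327.6 − 1(94.09) − 1(75.28) = 158.2
  E: 0 + 1(94.09) = 94.09
  F: 0 + 1(75.28) = 75.28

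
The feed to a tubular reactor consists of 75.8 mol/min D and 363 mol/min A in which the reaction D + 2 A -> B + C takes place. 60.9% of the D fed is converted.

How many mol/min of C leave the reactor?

46.2 mol/min

D reacted = 0.609 × 75.8 = 46.16 mol/min; ν_D = −1, so ξ = 46.16/1 = 46.16 mol/min.
Outlet amounts (n = n₀ + ν ξ):
  D: 75.8 − 1(46.16) = 29.64
  A: 363 − 2(46.16) = 270.7
  B: 0 + 1(46.16) = 46.16
  C: 0 + 1(46.16) = 46.16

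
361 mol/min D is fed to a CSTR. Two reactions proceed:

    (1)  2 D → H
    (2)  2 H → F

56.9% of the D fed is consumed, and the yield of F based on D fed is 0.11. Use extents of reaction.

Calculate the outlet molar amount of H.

23.3 mol/min

Conversion of D: D consumed = 2ξ₁ = 0.569 × 361 → ξ₁ = 102.7 mol/min.
Yield of F: 1ξ₂ / 361 = 0.11 → ξ₂ = 39.71 mol/min.
Outlet amounts (n = n₀ + Σ ν·ξ):
  D: 361 − 2(102.7) = 155.6
  H: 0 + 1(102.7) − 2(39.71) = 23.28
  F: 0 + 1(39.71) = 39.71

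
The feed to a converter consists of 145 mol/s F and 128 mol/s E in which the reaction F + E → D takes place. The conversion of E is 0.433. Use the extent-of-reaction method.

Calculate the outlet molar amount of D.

E reacted = 0.433 × 128 = 55.42 mol/s; ν_E = −1, so ξ = 55.42/1 = 55.42 mol/s.
Outlet amounts (n = n₀ + ν ξ):
  F: 145 − 1(55.42) = 89.58
  E: 128 − 1(55.42) = 72.58
  D: 0 + 1(55.42) = 55.42

55.4 mol/s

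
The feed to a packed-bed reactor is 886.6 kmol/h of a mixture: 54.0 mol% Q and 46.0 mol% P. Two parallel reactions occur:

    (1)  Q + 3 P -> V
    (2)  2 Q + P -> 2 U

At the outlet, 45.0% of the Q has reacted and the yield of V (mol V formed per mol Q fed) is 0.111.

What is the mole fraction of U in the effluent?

Yield of V: 1ξ₁ / 478.8 = 0.111 → ξ₁ = 53.14 kmol/h.
Conversion of Q: 1ξ₁ + 2ξ₂ = 0.45 × 478.8 = 215.4 → ξ₂ = 81.15 kmol/h.
Outlet amounts (n = n₀ + Σ ν·ξ):
  Q: 478.8 − 1(53.14) − 2(81.15) = 263.3
  P: 407.8 − 3(53.14) − 1(81.15) = 167.3
  V: 0 + 1(53.14) = 53.14
  U: 0 + 2(81.15) = 162.3
Total out = 646 kmol/h; y_U = 162.3 / 646 = 0.2512.

0.251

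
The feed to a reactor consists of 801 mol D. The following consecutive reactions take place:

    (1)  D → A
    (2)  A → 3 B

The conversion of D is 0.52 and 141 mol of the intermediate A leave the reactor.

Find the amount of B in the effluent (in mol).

Conversion of D: D consumed = 1ξ₁ = 0.52 × 801 → ξ₁ = 416.5 mol.
A balance: n_A = 0 + 1ξ₁ − 1ξ₂ = 141 → ξ₂ = (1·416.5 − 141)/1 = 275.5 mol.
Outlet amounts (n = n₀ + Σ ν·ξ):
  D: 801 − 1(416.5) = 384.5
  A: 0 + 1(416.5) − 1(275.5) = 141
  B: 0 + 3(275.5) = 826.6

827 mol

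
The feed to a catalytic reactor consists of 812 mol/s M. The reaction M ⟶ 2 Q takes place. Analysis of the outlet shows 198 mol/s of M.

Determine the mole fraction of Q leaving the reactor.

0.861

For M: n = n₀ − 1ξ → 198 = 812 − 1ξ, giving ξ = 614 mol/s.
Outlet amounts (n = n₀ + ν ξ):
  M: 812 − 1(614) = 198
  Q: 0 + 2(614) = 1228
Total out = 1426 mol/s; y_Q = 1228 / 1426 = 0.8612.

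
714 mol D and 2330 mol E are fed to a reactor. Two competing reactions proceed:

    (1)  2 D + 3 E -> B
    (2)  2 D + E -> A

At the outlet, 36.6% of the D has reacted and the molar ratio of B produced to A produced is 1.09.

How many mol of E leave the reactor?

Conversion of D: D consumed = 0.366 × 714 = 261.3 mol = 2ξ₁ + 2ξ₂.
Selectivity: 1ξ₁ / (1ξ₂) = 1.09 → ξ₁ = 1.09 ξ₂.
Substitute: (2·1.09 + 2) ξ₂ = 261.3 → ξ₂ = 62.52 mol, ξ₁ = 68.14 mol.
Outlet amounts (n = n₀ + Σ ν·ξ):
  D: 714 − 2(68.14) − 2(62.52) = 452.7
  E: 2330 − 3(68.14) − 1(62.52) = 2063
  B: 0 + 1(68.14) = 68.14
  A: 0 + 1(62.52) = 62.52

2060 mol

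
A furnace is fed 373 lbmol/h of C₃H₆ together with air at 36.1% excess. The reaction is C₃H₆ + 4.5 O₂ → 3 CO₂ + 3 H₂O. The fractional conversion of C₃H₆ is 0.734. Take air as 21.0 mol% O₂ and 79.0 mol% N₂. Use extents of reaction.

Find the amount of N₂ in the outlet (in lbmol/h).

8590 lbmol/h

Stoichiometric O₂ = 4.5 × 373 = 1678 lbmol/h; O₂ fed = 1678 × 1.361 = 2284 lbmol/h.
N₂ fed = 2284 × 79/21 = 8594 lbmol/h.
Fuel reacted = 0.734 × 373 → ξ = 273.8 lbmol/h.
Outlet (n = n₀ + ν ξ):
  C₃H₆: 373 − 1(273.8) = 99.22
  O₂: 2284 − 4.5(273.8) = 1052
  N₂: 8594 (inert)
  CO₂: 0 + 3(273.8) = 821.3
  H₂O: 0 + 3(273.8) = 821.3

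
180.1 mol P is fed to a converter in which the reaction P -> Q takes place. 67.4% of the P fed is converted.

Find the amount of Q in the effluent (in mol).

121 mol

P reacted = 0.674 × 180.1 = 121.4 mol; ν_P = −1, so ξ = 121.4/1 = 121.4 mol.
Outlet amounts (n = n₀ + ν ξ):
  P: 180.1 − 1(121.4) = 58.71
  Q: 0 + 1(121.4) = 121.4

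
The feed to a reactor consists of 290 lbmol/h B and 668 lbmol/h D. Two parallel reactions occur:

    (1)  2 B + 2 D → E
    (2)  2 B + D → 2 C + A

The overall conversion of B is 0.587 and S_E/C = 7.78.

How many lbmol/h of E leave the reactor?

Conversion of B: B consumed = 0.587 × 290 = 170.2 lbmol/h = 2ξ₁ + 2ξ₂.
Selectivity: 1ξ₁ / (2ξ₂) = 7.78 → ξ₁ = 15.56 ξ₂.
Substitute: (2·15.56 + 2) ξ₂ = 170.2 → ξ₂ = 5.14 lbmol/h, ξ₁ = 79.98 lbmol/h.
Outlet amounts (n = n₀ + Σ ν·ξ):
  B: 290 − 2(79.98) − 2(5.14) = 119.8
  D: 668 − 2(79.98) − 1(5.14) = 502.9
  E: 0 + 1(79.98) = 79.98
  C: 0 + 2(5.14) = 10.28
  A: 0 + 1(5.14) = 5.14

80 lbmol/h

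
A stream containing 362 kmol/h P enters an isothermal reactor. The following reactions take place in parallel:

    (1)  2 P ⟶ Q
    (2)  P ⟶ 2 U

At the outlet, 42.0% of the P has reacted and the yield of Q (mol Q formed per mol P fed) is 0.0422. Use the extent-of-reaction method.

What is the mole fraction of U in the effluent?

Yield of Q: 1ξ₁ / 362 = 0.0422 → ξ₁ = 15.28 kmol/h.
Conversion of P: 2ξ₁ + 1ξ₂ = 0.42 × 362 = 152 → ξ₂ = 121.5 kmol/h.
Outlet amounts (n = n₀ + Σ ν·ξ):
  P: 362 − 2(15.28) − 1(121.5) = 210
  Q: 0 + 1(15.28) = 15.28
  U: 0 + 2(121.5) = 243
Total out = 468.2 kmol/h; y_U = 243 / 468.2 = 0.5189.

0.519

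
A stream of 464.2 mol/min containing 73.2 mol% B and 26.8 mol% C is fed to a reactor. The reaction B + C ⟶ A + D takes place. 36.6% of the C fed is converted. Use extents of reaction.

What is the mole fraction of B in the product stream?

C reacted = 0.366 × 124.4 = 45.53 mol/min; ν_C = −1, so ξ = 45.53/1 = 45.53 mol/min.
Outlet amounts (n = n₀ + ν ξ):
  B: 339.8 − 1(45.53) = 294.3
  C: 124.4 − 1(45.53) = 78.87
  A: 0 + 1(45.53) = 45.53
  D: 0 + 1(45.53) = 45.53
Total out = 464.2 mol/min; y_B = 294.3 / 464.2 = 0.6339.

0.634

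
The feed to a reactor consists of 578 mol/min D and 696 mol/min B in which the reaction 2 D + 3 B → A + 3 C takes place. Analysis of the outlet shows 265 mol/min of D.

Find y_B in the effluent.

0.203

For D: n = n₀ − 2ξ → 265 = 578 − 2ξ, giving ξ = 156.5 mol/min.
Outlet amounts (n = n₀ + ν ξ):
  D: 578 − 2(156.5) = 265
  B: 696 − 3(156.5) = 226.5
  A: 0 + 1(156.5) = 156.5
  C: 0 + 3(156.5) = 469.5
Total out = 1118 mol/min; y_B = 226.5 / 1118 = 0.2027.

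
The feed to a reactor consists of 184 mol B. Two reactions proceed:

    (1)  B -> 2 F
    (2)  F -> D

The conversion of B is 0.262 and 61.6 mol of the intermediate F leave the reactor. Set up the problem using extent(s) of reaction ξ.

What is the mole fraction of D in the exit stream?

0.15

Conversion of B: B consumed = 1ξ₁ = 0.262 × 184 → ξ₁ = 48.21 mol.
F balance: n_F = 0 + 2ξ₁ − 1ξ₂ = 61.6 → ξ₂ = (2·48.21 − 61.6)/1 = 34.82 mol.
Outlet amounts (n = n₀ + Σ ν·ξ):
  B: 184 − 1(48.21) = 135.8
  F: 0 + 2(48.21) − 1(34.82) = 61.6
  D: 0 + 1(34.82) = 34.82
Total out = 232.2 mol; y_D = 34.82 / 232.2 = 0.1499.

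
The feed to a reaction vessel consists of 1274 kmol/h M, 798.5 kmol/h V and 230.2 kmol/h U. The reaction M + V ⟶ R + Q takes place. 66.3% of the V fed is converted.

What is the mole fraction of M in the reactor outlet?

V reacted = 0.663 × 798.5 = 529.4 kmol/h; ν_V = −1, so ξ = 529.4/1 = 529.4 kmol/h.
Outlet amounts (n = n₀ + ν ξ):
  M: 1274 − 1(529.4) = 744.6
  V: 798.5 − 1(529.4) = 269.1
  R: 0 + 1(529.4) = 529.4
  Q: 0 + 1(529.4) = 529.4
  U: 230.2 (inert)
Total out = 2303 kmol/h; y_M = 744.6 / 2303 = 0.3234.

0.323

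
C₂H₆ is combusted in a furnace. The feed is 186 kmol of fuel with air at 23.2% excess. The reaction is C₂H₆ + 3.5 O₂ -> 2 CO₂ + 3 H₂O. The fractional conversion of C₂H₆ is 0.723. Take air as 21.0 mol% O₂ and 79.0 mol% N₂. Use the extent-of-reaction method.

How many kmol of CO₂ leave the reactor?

269 kmol

Stoichiometric O₂ = 3.5 × 186 = 651 kmol; O₂ fed = 651 × 1.232 = 802 kmol.
N₂ fed = 802 × 79/21 = 3017 kmol.
Fuel reacted = 0.723 × 186 → ξ = 134.5 kmol.
Outlet (n = n₀ + ν ξ):
  C₂H₆: 186 − 1(134.5) = 51.52
  O₂: 802 − 3.5(134.5) = 331.4
  N₂: 3017 (inert)
  CO₂: 0 + 2(134.5) = 269
  H₂O: 0 + 3(134.5) = 403.4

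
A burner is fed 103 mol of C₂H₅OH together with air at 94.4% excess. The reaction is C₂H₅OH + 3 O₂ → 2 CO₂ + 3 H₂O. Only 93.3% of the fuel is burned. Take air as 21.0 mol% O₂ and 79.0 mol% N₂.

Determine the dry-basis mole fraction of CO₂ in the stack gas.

Stoichiometric O₂ = 3 × 103 = 309 mol; O₂ fed = 309 × 1.944 = 600.7 mol.
N₂ fed = 600.7 × 79/21 = 2260 mol.
Fuel reacted = 0.933 × 103 → ξ = 96.1 mol.
Outlet (n = n₀ + ν ξ):
  C₂H₅OH: 103 − 1(96.1) = 6.901
  O₂: 600.7 − 3(96.1) = 312.4
  N₂: 2260 (inert)
  CO₂: 0 + 2(96.1) = 192.2
  H₂O: 0 + 3(96.1) = 288.3
Dry total = 2771 mol; y_CO₂ (dry) = 192.2 / 2771 = 0.06935.

0.0694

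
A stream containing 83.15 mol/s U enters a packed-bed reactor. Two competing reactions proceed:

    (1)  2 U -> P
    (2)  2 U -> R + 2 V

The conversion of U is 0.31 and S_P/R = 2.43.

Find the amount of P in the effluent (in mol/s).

Conversion of U: U consumed = 0.31 × 83.15 = 25.78 mol/s = 2ξ₁ + 2ξ₂.
Selectivity: 1ξ₁ / (1ξ₂) = 2.43 → ξ₁ = 2.43 ξ₂.
Substitute: (2·2.43 + 2) ξ₂ = 25.78 → ξ₂ = 3.758 mol/s, ξ₁ = 9.131 mol/s.
Outlet amounts (n = n₀ + Σ ν·ξ):
  U: 83.15 − 2(9.131) − 2(3.758) = 57.37
  P: 0 + 1(9.131) = 9.131
  R: 0 + 1(3.758) = 3.758
  V: 0 + 2(3.758) = 7.515

9.13 mol/s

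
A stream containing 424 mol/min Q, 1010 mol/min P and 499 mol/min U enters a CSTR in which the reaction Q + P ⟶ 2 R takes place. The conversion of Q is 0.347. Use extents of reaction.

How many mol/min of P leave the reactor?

863 mol/min

Q reacted = 0.347 × 424 = 147.1 mol/min; ν_Q = −1, so ξ = 147.1/1 = 147.1 mol/min.
Outlet amounts (n = n₀ + ν ξ):
  Q: 424 − 1(147.1) = 276.9
  P: 1010 − 1(147.1) = 862.9
  R: 0 + 2(147.1) = 294.3
  U: 499 (inert)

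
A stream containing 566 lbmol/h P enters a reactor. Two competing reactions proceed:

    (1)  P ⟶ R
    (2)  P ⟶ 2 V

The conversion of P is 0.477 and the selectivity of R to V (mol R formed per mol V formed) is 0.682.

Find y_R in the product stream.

0.229

Conversion of P: P consumed = 0.477 × 566 = 270 lbmol/h = 1ξ₁ + 1ξ₂.
Selectivity: 1ξ₁ / (2ξ₂) = 0.682 → ξ₁ = 1.364 ξ₂.
Substitute: (1·1.364 + 1) ξ₂ = 270 → ξ₂ = 114.2 lbmol/h, ξ₁ = 155.8 lbmol/h.
Outlet amounts (n = n₀ + Σ ν·ξ):
  P: 566 − 1(155.8) − 1(114.2) = 296
  R: 0 + 1(155.8) = 155.8
  V: 0 + 2(114.2) = 228.4
Total out = 680.2 lbmol/h; y_R = 155.8 / 680.2 = 0.229.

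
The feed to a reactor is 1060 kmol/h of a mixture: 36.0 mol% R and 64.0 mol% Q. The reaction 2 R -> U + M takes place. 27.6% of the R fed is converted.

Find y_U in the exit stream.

R reacted = 0.276 × 381.6 = 105.3 kmol/h; ν_R = −2, so ξ = 105.3/2 = 52.66 kmol/h.
Outlet amounts (n = n₀ + ν ξ):
  R: 381.6 − 2(52.66) = 276.3
  U: 0 + 1(52.66) = 52.66
  M: 0 + 1(52.66) = 52.66
  Q: 678.4 (inert)
Total out = 1060 kmol/h; y_U = 52.66 / 1060 = 0.04968.

0.0497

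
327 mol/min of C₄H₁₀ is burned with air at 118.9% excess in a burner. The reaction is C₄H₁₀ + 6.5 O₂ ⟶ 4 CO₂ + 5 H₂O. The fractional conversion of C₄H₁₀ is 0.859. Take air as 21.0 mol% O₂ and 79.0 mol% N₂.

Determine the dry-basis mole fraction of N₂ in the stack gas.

0.814

Stoichiometric O₂ = 6.5 × 327 = 2126 mol/min; O₂ fed = 2126 × 2.189 = 4653 mol/min.
N₂ fed = 4653 × 79/21 = 17500 mol/min.
Fuel reacted = 0.859 × 327 → ξ = 280.9 mol/min.
Outlet (n = n₀ + ν ξ):
  C₄H₁₀: 327 − 1(280.9) = 46.11
  O₂: 4653 − 6.5(280.9) = 2827
  N₂: 17500 (inert)
  CO₂: 0 + 4(280.9) = 1124
  H₂O: 0 + 5(280.9) = 1404
Dry total = 21500 mol/min; y_N₂ (dry) = 17500 / 21500 = 0.8141.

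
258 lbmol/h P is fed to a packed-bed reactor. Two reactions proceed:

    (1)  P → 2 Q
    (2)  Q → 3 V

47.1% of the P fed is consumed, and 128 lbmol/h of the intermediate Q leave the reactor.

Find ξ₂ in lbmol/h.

ξ₂ = 115 lbmol/h

Conversion of P: P consumed = 1ξ₁ = 0.471 × 258 → ξ₁ = 121.5 lbmol/h.
Q balance: n_Q = 0 + 2ξ₁ − 1ξ₂ = 128 → ξ₂ = (2·121.5 − 128)/1 = 115 lbmol/h.
Outlet amounts (n = n₀ + Σ ν·ξ):
  P: 258 − 1(121.5) = 136.5
  Q: 0 + 2(121.5) − 1(115) = 128
  V: 0 + 3(115) = 345.1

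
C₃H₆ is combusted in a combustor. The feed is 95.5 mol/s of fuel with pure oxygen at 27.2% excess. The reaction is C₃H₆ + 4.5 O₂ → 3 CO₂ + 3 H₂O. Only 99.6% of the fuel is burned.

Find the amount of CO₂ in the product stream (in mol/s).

285 mol/s

Stoichiometric O₂ = 4.5 × 95.5 = 429.8 mol/s; O₂ fed = 429.8 × 1.272 = 546.6 mol/s.
Fuel reacted = 0.996 × 95.5 → ξ = 95.12 mol/s.
Outlet (n = n₀ + ν ξ):
  C₃H₆: 95.5 − 1(95.12) = 0.382
  O₂: 546.6 − 4.5(95.12) = 118.6
  CO₂: 0 + 3(95.12) = 285.4
  H₂O: 0 + 3(95.12) = 285.4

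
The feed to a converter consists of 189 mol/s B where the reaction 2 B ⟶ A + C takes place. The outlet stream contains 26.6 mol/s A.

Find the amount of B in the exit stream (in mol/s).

For A: n = n₀ + 1ξ → 26.6 = 0 + 1ξ, giving ξ = 26.6 mol/s.
Outlet amounts (n = n₀ + ν ξ):
  B: 189 − 2(26.6) = 135.8
  A: 0 + 1(26.6) = 26.6
  C: 0 + 1(26.6) = 26.6

136 mol/s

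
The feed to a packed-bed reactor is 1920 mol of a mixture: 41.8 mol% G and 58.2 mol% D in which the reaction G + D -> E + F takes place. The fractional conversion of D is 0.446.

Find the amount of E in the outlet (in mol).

D reacted = 0.446 × 1117 = 498.4 mol; ν_D = −1, so ξ = 498.4/1 = 498.4 mol.
Outlet amounts (n = n₀ + ν ξ):
  G: 802.6 − 1(498.4) = 304.2
  D: 1117 − 1(498.4) = 619.1
  E: 0 + 1(498.4) = 498.4
  F: 0 + 1(498.4) = 498.4

498 mol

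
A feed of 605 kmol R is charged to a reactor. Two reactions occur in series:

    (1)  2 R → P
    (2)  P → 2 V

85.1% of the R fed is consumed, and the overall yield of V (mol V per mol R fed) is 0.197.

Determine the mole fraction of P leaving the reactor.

Conversion of R: R consumed = 2ξ₁ = 0.851 × 605 → ξ₁ = 257.4 kmol.
Yield of V: 2ξ₂ / 605 = 0.197 → ξ₂ = 59.59 kmol.
Outlet amounts (n = n₀ + Σ ν·ξ):
  R: 605 − 2(257.4) = 90.14
  P: 0 + 1(257.4) − 1(59.59) = 197.8
  V: 0 + 2(59.59) = 119.2
Total out = 407.2 kmol; y_P = 197.8 / 407.2 = 0.4859.

0.486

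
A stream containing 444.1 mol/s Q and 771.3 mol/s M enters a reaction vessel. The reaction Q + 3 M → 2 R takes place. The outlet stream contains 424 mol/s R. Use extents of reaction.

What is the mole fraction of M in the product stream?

0.171

For R: n = n₀ + 2ξ → 424 = 0 + 2ξ, giving ξ = 212 mol/s.
Outlet amounts (n = n₀ + ν ξ):
  Q: 444.1 − 1(212) = 232.1
  M: 771.3 − 3(212) = 135.3
  R: 0 + 2(212) = 424
Total out = 791.4 mol/s; y_M = 135.3 / 791.4 = 0.171.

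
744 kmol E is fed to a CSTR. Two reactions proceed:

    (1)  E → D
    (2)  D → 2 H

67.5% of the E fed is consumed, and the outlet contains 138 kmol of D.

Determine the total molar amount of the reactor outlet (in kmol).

1110 kmol

Conversion of E: E consumed = 1ξ₁ = 0.675 × 744 → ξ₁ = 502.2 kmol.
D balance: n_D = 0 + 1ξ₁ − 1ξ₂ = 138 → ξ₂ = (1·502.2 − 138)/1 = 364.2 kmol.
Outlet amounts (n = n₀ + Σ ν·ξ):
  E: 744 − 1(502.2) = 241.8
  D: 0 + 1(502.2) − 1(364.2) = 138
  H: 0 + 2(364.2) = 728.4
Total out = 241.8 + 138 + 728.4 = 1108 kmol.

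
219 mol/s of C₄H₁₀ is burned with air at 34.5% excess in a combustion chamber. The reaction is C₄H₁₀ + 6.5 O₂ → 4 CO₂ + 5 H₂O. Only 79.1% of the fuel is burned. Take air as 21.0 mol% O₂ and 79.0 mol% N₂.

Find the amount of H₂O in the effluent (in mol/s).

866 mol/s

Stoichiometric O₂ = 6.5 × 219 = 1424 mol/s; O₂ fed = 1424 × 1.345 = 1915 mol/s.
N₂ fed = 1915 × 79/21 = 7203 mol/s.
Fuel reacted = 0.791 × 219 → ξ = 173.2 mol/s.
Outlet (n = n₀ + ν ξ):
  C₄H₁₀: 219 − 1(173.2) = 45.77
  O₂: 1915 − 6.5(173.2) = 788.6
  N₂: 7203 (inert)
  CO₂: 0 + 4(173.2) = 692.9
  H₂O: 0 + 5(173.2) = 866.1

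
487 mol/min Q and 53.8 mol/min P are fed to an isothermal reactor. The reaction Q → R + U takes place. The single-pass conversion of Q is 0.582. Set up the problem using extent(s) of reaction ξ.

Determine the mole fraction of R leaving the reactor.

Q reacted = 0.582 × 487 = 283.4 mol/min; ν_Q = −1, so ξ = 283.4/1 = 283.4 mol/min.
Outlet amounts (n = n₀ + ν ξ):
  Q: 487 − 1(283.4) = 203.6
  R: 0 + 1(283.4) = 283.4
  U: 0 + 1(283.4) = 283.4
  P: 53.8 (inert)
Total out = 824.2 mol/min; y_R = 283.4 / 824.2 = 0.3439.

0.344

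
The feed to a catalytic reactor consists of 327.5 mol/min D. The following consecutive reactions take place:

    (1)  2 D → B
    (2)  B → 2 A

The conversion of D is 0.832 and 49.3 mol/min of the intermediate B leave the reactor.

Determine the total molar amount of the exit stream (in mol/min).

Conversion of D: D consumed = 2ξ₁ = 0.832 × 327.5 → ξ₁ = 136.2 mol/min.
B balance: n_B = 0 + 1ξ₁ − 1ξ₂ = 49.3 → ξ₂ = (1·136.2 − 49.3)/1 = 86.94 mol/min.
Outlet amounts (n = n₀ + Σ ν·ξ):
  D: 327.5 − 2(136.2) = 55.02
  B: 0 + 1(136.2) − 1(86.94) = 49.3
  A: 0 + 2(86.94) = 173.9
Total out = 55.02 + 49.3 + 173.9 = 278.2 mol/min.

278 mol/min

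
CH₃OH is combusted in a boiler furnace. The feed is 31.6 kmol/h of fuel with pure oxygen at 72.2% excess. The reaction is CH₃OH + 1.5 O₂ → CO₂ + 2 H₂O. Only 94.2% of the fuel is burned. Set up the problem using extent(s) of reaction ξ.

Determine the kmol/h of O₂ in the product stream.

37 kmol/h

Stoichiometric O₂ = 1.5 × 31.6 = 47.4 kmol/h; O₂ fed = 47.4 × 1.722 = 81.62 kmol/h.
Fuel reacted = 0.942 × 31.6 → ξ = 29.77 kmol/h.
Outlet (n = n₀ + ν ξ):
  CH₃OH: 31.6 − 1(29.77) = 1.833
  O₂: 81.62 − 1.5(29.77) = 36.97
  CO₂: 0 + 1(29.77) = 29.77
  H₂O: 0 + 2(29.77) = 59.53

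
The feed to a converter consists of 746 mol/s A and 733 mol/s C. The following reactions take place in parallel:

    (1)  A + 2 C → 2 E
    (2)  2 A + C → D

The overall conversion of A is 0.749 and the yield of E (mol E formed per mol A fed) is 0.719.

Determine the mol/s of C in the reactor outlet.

51.3 mol/s

Yield of E: 2ξ₁ / 746 = 0.719 → ξ₁ = 268.2 mol/s.
Conversion of A: 1ξ₁ + 2ξ₂ = 0.749 × 746 = 558.8 → ξ₂ = 145.3 mol/s.
Outlet amounts (n = n₀ + Σ ν·ξ):
  A: 746 − 1(268.2) − 2(145.3) = 187.2
  C: 733 − 2(268.2) − 1(145.3) = 51.34
  E: 0 + 2(268.2) = 536.4
  D: 0 + 1(145.3) = 145.3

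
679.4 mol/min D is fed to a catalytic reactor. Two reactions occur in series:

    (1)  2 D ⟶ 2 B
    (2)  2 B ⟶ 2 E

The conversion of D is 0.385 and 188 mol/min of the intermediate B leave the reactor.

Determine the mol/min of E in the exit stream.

73.6 mol/min

Conversion of D: D consumed = 2ξ₁ = 0.385 × 679.4 → ξ₁ = 130.8 mol/min.
B balance: n_B = 0 + 2ξ₁ − 2ξ₂ = 188 → ξ₂ = (2·130.8 − 188)/2 = 36.78 mol/min.
Outlet amounts (n = n₀ + Σ ν·ξ):
  D: 679.4 − 2(130.8) = 417.8
  B: 0 + 2(130.8) − 2(36.78) = 188
  E: 0 + 2(36.78) = 73.57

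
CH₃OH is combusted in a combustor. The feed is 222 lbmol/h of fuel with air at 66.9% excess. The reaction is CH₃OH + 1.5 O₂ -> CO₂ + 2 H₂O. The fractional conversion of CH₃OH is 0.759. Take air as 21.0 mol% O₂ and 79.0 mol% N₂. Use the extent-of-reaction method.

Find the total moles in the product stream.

2950 lbmol/h

Stoichiometric O₂ = 1.5 × 222 = 333 lbmol/h; O₂ fed = 333 × 1.669 = 555.8 lbmol/h.
N₂ fed = 555.8 × 79/21 = 2091 lbmol/h.
Fuel reacted = 0.759 × 222 → ξ = 168.5 lbmol/h.
Outlet (n = n₀ + ν ξ):
  CH₃OH: 222 − 1(168.5) = 53.5
  O₂: 555.8 − 1.5(168.5) = 303
  N₂: 2091 (inert)
  CO₂: 0 + 1(168.5) = 168.5
  H₂O: 0 + 2(168.5) = 337
Total out = 53.5 + 303 + 2091 + 168.5 + 337 = 2953 lbmol/h.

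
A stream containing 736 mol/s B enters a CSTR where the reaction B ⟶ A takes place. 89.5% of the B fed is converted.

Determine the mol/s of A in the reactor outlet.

B reacted = 0.895 × 736 = 658.7 mol/s; ν_B = −1, so ξ = 658.7/1 = 658.7 mol/s.
Outlet amounts (n = n₀ + ν ξ):
  B: 736 − 1(658.7) = 77.28
  A: 0 + 1(658.7) = 658.7

659 mol/s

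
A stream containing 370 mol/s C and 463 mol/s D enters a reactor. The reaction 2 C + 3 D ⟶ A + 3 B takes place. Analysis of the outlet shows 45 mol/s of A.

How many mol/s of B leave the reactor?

135 mol/s

For A: n = n₀ + 1ξ → 45 = 0 + 1ξ, giving ξ = 45 mol/s.
Outlet amounts (n = n₀ + ν ξ):
  C: 370 − 2(45) = 280
  D: 463 − 3(45) = 328
  A: 0 + 1(45) = 45
  B: 0 + 3(45) = 135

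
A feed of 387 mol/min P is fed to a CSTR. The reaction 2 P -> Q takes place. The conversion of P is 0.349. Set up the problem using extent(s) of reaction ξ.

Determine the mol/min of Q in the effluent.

P reacted = 0.349 × 387 = 135.1 mol/min; ν_P = −2, so ξ = 135.1/2 = 67.53 mol/min.
Outlet amounts (n = n₀ + ν ξ):
  P: 387 − 2(67.53) = 251.9
  Q: 0 + 1(67.53) = 67.53

67.5 mol/min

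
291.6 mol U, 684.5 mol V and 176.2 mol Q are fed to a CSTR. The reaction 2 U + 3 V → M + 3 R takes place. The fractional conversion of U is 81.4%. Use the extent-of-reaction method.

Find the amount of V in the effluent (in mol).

328 mol

U reacted = 0.814 × 291.6 = 237.4 mol; ν_U = −2, so ξ = 237.4/2 = 118.7 mol.
Outlet amounts (n = n₀ + ν ξ):
  U: 291.6 − 2(118.7) = 54.24
  V: 684.5 − 3(118.7) = 328.5
  M: 0 + 1(118.7) = 118.7
  R: 0 + 3(118.7) = 356
  Q: 176.2 (inert)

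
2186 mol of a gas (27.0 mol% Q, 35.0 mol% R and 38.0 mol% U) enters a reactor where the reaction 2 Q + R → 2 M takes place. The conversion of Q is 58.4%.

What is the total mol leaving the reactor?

2010 mol

Q reacted = 0.584 × 590.2 = 344.7 mol; ν_Q = −2, so ξ = 344.7/2 = 172.3 mol.
Outlet amounts (n = n₀ + ν ξ):
  Q: 590.2 − 2(172.3) = 245.5
  R: 765.1 − 1(172.3) = 592.8
  M: 0 + 2(172.3) = 344.7
  U: 830.7 (inert)
Total out = 245.5 + 592.8 + 344.7 + 830.7 = 2014 mol.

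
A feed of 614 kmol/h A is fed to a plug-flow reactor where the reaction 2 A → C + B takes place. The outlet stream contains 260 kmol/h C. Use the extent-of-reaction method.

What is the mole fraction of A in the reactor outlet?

0.153

For C: n = n₀ + 1ξ → 260 = 0 + 1ξ, giving ξ = 260 kmol/h.
Outlet amounts (n = n₀ + ν ξ):
  A: 614 − 2(260) = 94
  C: 0 + 1(260) = 260
  B: 0 + 1(260) = 260
Total out = 614 kmol/h; y_A = 94 / 614 = 0.1531.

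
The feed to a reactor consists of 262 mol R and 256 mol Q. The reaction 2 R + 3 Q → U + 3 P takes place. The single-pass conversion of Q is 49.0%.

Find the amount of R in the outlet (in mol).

178 mol

Q reacted = 0.49 × 256 = 125.4 mol; ν_Q = −3, so ξ = 125.4/3 = 41.81 mol.
Outlet amounts (n = n₀ + ν ξ):
  R: 262 − 2(41.81) = 178.4
  Q: 256 − 3(41.81) = 130.6
  U: 0 + 1(41.81) = 41.81
  P: 0 + 3(41.81) = 125.4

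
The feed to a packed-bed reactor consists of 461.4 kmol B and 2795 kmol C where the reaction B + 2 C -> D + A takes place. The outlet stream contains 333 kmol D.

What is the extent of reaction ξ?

ξ = 333 kmol

For D: n = n₀ + 1ξ → 333 = 0 + 1ξ, giving ξ = 333 kmol.
Outlet amounts (n = n₀ + ν ξ):
  B: 461.4 − 1(333) = 128.4
  C: 2795 − 2(333) = 2129
  D: 0 + 1(333) = 333
  A: 0 + 1(333) = 333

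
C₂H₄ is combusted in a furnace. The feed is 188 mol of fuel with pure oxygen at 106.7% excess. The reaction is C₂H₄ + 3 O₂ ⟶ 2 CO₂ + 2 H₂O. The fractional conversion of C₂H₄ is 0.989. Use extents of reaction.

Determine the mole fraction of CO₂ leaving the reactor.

0.275

Stoichiometric O₂ = 3 × 188 = 564 mol; O₂ fed = 564 × 2.067 = 1166 mol.
Fuel reacted = 0.989 × 188 → ξ = 185.9 mol.
Outlet (n = n₀ + ν ξ):
  C₂H₄: 188 − 1(185.9) = 2.068
  O₂: 1166 − 3(185.9) = 608
  CO₂: 0 + 2(185.9) = 371.9
  H₂O: 0 + 2(185.9) = 371.9
Total out = 1354 mol; y_CO₂ = 371.9 / 1354 = 0.2747.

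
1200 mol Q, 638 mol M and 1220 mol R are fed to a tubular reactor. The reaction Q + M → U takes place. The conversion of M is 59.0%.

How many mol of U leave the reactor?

M reacted = 0.59 × 638 = 376.4 mol; ν_M = −1, so ξ = 376.4/1 = 376.4 mol.
Outlet amounts (n = n₀ + ν ξ):
  Q: 1200 − 1(376.4) = 823.6
  M: 638 − 1(376.4) = 261.6
  U: 0 + 1(376.4) = 376.4
  R: 1220 (inert)

376 mol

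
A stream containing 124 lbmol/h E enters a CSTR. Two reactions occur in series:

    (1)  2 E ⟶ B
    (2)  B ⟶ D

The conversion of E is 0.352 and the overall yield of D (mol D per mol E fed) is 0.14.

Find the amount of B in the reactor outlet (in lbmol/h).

4.46 lbmol/h

Conversion of E: E consumed = 2ξ₁ = 0.352 × 124 → ξ₁ = 21.82 lbmol/h.
Yield of D: 1ξ₂ / 124 = 0.14 → ξ₂ = 17.36 lbmol/h.
Outlet amounts (n = n₀ + Σ ν·ξ):
  E: 124 − 2(21.82) = 80.35
  B: 0 + 1(21.82) − 1(17.36) = 4.464
  D: 0 + 1(17.36) = 17.36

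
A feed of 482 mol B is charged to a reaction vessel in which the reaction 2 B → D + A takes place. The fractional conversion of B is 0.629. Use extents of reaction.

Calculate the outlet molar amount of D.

152 mol

B reacted = 0.629 × 482 = 303.2 mol; ν_B = −2, so ξ = 303.2/2 = 151.6 mol.
Outlet amounts (n = n₀ + ν ξ):
  B: 482 − 2(151.6) = 178.8
  D: 0 + 1(151.6) = 151.6
  A: 0 + 1(151.6) = 151.6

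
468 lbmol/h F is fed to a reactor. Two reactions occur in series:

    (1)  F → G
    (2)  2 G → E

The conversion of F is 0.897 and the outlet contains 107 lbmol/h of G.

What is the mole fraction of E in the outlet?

0.502

Conversion of F: F consumed = 1ξ₁ = 0.897 × 468 → ξ₁ = 419.8 lbmol/h.
G balance: n_G = 0 + 1ξ₁ − 2ξ₂ = 107 → ξ₂ = (1·419.8 − 107)/2 = 156.4 lbmol/h.
Outlet amounts (n = n₀ + Σ ν·ξ):
  F: 468 − 1(419.8) = 48.2
  G: 0 + 1(419.8) − 2(156.4) = 107
  E: 0 + 1(156.4) = 156.4
Total out = 311.6 lbmol/h; y_E = 156.4 / 311.6 = 0.5019.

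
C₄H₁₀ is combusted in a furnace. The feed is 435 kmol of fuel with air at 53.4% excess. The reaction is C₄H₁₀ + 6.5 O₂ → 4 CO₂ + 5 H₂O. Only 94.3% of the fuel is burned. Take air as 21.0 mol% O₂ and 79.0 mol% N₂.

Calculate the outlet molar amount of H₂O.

2050 kmol

Stoichiometric O₂ = 6.5 × 435 = 2828 kmol; O₂ fed = 2828 × 1.534 = 4337 kmol.
N₂ fed = 4337 × 79/21 = 16320 kmol.
Fuel reacted = 0.943 × 435 → ξ = 410.2 kmol.
Outlet (n = n₀ + ν ξ):
  C₄H₁₀: 435 − 1(410.2) = 24.8
  O₂: 4337 − 6.5(410.2) = 1671
  N₂: 16320 (inert)
  CO₂: 0 + 4(410.2) = 1641
  H₂O: 0 + 5(410.2) = 2051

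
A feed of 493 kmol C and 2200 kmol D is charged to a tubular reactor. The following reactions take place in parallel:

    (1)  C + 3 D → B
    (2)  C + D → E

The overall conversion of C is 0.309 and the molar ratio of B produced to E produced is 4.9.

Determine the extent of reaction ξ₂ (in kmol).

ξ₂ = 25.8 kmol

Conversion of C: C consumed = 0.309 × 493 = 152.3 kmol = 1ξ₁ + 1ξ₂.
Selectivity: 1ξ₁ / (1ξ₂) = 4.9 → ξ₁ = 4.9 ξ₂.
Substitute: (1·4.9 + 1) ξ₂ = 152.3 → ξ₂ = 25.82 kmol, ξ₁ = 126.5 kmol.
Outlet amounts (n = n₀ + Σ ν·ξ):
  C: 493 − 1(126.5) − 1(25.82) = 340.7
  D: 2200 − 3(126.5) − 1(25.82) = 1795
  B: 0 + 1(126.5) = 126.5
  E: 0 + 1(25.82) = 25.82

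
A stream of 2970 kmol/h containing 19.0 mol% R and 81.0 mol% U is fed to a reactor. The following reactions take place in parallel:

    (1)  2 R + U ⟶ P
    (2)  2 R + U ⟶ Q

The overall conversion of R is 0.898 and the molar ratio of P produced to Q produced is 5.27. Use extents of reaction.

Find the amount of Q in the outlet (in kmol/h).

Conversion of R: R consumed = 0.898 × 564.3 = 506.7 kmol/h = 2ξ₁ + 2ξ₂.
Selectivity: 1ξ₁ / (1ξ₂) = 5.27 → ξ₁ = 5.27 ξ₂.
Substitute: (2·5.27 + 2) ξ₂ = 506.7 → ξ₂ = 40.41 kmol/h, ξ₁ = 213 kmol/h.
Outlet amounts (n = n₀ + Σ ν·ξ):
  R: 564.3 − 2(213) − 2(40.41) = 57.56
  U: 2406 − 1(213) − 1(40.41) = 2152
  P: 0 + 1(213) = 213
  Q: 0 + 1(40.41) = 40.41

40.4 kmol/h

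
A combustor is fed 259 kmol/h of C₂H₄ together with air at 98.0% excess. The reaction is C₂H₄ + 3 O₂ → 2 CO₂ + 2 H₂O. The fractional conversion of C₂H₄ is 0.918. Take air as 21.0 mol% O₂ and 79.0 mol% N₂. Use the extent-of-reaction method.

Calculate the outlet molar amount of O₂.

Stoichiometric O₂ = 3 × 259 = 777 kmol/h; O₂ fed = 777 × 1.980 = 1538 kmol/h.
N₂ fed = 1538 × 79/21 = 5788 kmol/h.
Fuel reacted = 0.918 × 259 → ξ = 237.8 kmol/h.
Outlet (n = n₀ + ν ξ):
  C₂H₄: 259 − 1(237.8) = 21.24
  O₂: 1538 − 3(237.8) = 825.2
  N₂: 5788 (inert)
  CO₂: 0 + 2(237.8) = 475.5
  H₂O: 0 + 2(237.8) = 475.5

825 kmol/h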